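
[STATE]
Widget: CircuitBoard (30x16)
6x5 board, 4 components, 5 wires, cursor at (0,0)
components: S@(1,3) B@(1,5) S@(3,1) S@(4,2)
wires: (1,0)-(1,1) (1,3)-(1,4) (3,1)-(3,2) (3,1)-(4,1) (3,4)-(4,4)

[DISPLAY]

   0 1 2 3 4 5                
0  [.]                        
                              
1   · ─ ·       S ─ ·   B     
                              
2                             
                              
3       S ─ ·       ·         
        │           │         
4       ·   S       ·         
Cursor: (0,0)                 
                              
                              
                              
                              
                              


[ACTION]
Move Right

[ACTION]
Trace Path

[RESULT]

   0 1 2 3 4 5                
0      [.]                    
                              
1   · ─ ·       S ─ ·   B     
                              
2                             
                              
3       S ─ ·       ·         
        │           │         
4       ·   S       ·         
Cursor: (0,1)  Trace: No conne
                              
                              
                              
                              
                              


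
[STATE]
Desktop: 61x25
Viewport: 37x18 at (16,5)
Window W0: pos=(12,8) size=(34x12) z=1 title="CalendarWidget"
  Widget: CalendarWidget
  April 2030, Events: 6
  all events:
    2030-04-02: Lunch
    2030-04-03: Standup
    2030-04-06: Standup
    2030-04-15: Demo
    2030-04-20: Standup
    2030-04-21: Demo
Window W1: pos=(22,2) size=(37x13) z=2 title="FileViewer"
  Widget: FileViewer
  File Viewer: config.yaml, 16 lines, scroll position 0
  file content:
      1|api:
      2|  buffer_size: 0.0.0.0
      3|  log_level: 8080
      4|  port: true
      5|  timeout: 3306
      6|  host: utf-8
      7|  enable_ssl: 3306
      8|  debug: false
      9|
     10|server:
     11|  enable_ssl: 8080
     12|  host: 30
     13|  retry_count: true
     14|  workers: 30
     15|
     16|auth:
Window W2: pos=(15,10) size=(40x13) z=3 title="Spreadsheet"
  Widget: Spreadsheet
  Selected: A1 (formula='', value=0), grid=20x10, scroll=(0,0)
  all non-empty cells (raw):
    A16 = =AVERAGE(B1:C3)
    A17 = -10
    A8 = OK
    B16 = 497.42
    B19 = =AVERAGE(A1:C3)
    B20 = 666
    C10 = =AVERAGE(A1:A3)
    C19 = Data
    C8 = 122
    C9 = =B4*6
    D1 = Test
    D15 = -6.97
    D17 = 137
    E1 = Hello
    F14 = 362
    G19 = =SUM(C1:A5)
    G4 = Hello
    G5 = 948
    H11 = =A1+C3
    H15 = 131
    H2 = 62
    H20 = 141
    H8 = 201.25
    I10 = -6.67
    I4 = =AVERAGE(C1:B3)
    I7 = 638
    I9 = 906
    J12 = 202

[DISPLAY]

      ┃api:                          
      ┃  buffer_size: 0.0.0.0        
      ┃  log_level: 8080             
━━━━━━┃  port: true                  
lendar┃  timeout: 3306               
━━━━━━━━━━━━━━━━━━━━━━━━━━━━━━━━━━━━━
 Spreadsheet                         
─────────────────────────────────────
A1:                                  
       A       B       C       D     
-------------------------------------
  1      [0]       0       0Test    H
  2        0       0       0       0 
  3        0       0       0       0 
  4        0       0       0       0 
  5        0       0       0       0 
  6        0       0       0       0 
━━━━━━━━━━━━━━━━━━━━━━━━━━━━━━━━━━━━━


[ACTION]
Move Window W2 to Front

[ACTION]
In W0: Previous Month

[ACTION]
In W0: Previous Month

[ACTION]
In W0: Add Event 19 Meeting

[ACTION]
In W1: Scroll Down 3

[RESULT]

      ┃  port: true                  
      ┃  timeout: 3306               
      ┃  host: utf-8                 
━━━━━━┃  enable_ssl: 3306            
lendar┃  debug: false                
━━━━━━━━━━━━━━━━━━━━━━━━━━━━━━━━━━━━━
 Spreadsheet                         
─────────────────────────────────────
A1:                                  
       A       B       C       D     
-------------------------------------
  1      [0]       0       0Test    H
  2        0       0       0       0 
  3        0       0       0       0 
  4        0       0       0       0 
  5        0       0       0       0 
  6        0       0       0       0 
━━━━━━━━━━━━━━━━━━━━━━━━━━━━━━━━━━━━━


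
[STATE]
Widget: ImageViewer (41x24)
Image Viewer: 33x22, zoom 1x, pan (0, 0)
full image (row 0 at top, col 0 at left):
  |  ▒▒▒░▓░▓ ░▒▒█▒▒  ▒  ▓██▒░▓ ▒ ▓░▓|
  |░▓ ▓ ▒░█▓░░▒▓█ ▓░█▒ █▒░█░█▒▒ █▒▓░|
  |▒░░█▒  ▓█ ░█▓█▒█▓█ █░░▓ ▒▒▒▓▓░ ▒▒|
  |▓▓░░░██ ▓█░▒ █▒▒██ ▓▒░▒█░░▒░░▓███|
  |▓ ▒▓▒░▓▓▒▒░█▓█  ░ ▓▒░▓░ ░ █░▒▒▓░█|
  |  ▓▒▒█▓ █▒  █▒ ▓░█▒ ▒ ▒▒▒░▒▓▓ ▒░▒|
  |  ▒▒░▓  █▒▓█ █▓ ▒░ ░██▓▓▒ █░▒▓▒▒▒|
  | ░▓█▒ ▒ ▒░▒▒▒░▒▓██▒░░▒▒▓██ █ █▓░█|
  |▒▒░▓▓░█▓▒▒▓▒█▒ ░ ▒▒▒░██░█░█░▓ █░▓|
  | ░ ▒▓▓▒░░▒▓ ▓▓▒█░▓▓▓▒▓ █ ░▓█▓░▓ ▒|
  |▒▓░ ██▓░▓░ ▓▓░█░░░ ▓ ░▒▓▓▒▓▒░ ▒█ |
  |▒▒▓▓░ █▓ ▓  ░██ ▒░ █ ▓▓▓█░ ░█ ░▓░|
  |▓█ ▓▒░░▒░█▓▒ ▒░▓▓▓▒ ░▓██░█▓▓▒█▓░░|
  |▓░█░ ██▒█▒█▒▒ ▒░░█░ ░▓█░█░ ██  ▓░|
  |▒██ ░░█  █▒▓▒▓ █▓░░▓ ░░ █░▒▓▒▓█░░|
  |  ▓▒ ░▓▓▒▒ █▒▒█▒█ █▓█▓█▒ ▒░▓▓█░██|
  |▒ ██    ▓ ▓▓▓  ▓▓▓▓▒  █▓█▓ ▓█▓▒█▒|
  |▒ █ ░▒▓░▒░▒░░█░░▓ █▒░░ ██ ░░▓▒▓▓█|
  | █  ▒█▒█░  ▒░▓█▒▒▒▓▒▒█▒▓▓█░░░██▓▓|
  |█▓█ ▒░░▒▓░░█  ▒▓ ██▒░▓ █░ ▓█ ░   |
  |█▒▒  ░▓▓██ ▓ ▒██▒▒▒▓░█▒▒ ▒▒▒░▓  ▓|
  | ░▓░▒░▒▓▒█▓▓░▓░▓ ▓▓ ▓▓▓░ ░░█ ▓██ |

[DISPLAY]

  ▒▒▒░▓░▓ ░▒▒█▒▒  ▒  ▓██▒░▓ ▒ ▓░▓        
░▓ ▓ ▒░█▓░░▒▓█ ▓░█▒ █▒░█░█▒▒ █▒▓░        
▒░░█▒  ▓█ ░█▓█▒█▓█ █░░▓ ▒▒▒▓▓░ ▒▒        
▓▓░░░██ ▓█░▒ █▒▒██ ▓▒░▒█░░▒░░▓███        
▓ ▒▓▒░▓▓▒▒░█▓█  ░ ▓▒░▓░ ░ █░▒▒▓░█        
  ▓▒▒█▓ █▒  █▒ ▓░█▒ ▒ ▒▒▒░▒▓▓ ▒░▒        
  ▒▒░▓  █▒▓█ █▓ ▒░ ░██▓▓▒ █░▒▓▒▒▒        
 ░▓█▒ ▒ ▒░▒▒▒░▒▓██▒░░▒▒▓██ █ █▓░█        
▒▒░▓▓░█▓▒▒▓▒█▒ ░ ▒▒▒░██░█░█░▓ █░▓        
 ░ ▒▓▓▒░░▒▓ ▓▓▒█░▓▓▓▒▓ █ ░▓█▓░▓ ▒        
▒▓░ ██▓░▓░ ▓▓░█░░░ ▓ ░▒▓▓▒▓▒░ ▒█         
▒▒▓▓░ █▓ ▓  ░██ ▒░ █ ▓▓▓█░ ░█ ░▓░        
▓█ ▓▒░░▒░█▓▒ ▒░▓▓▓▒ ░▓██░█▓▓▒█▓░░        
▓░█░ ██▒█▒█▒▒ ▒░░█░ ░▓█░█░ ██  ▓░        
▒██ ░░█  █▒▓▒▓ █▓░░▓ ░░ █░▒▓▒▓█░░        
  ▓▒ ░▓▓▒▒ █▒▒█▒█ █▓█▓█▒ ▒░▓▓█░██        
▒ ██    ▓ ▓▓▓  ▓▓▓▓▒  █▓█▓ ▓█▓▒█▒        
▒ █ ░▒▓░▒░▒░░█░░▓ █▒░░ ██ ░░▓▒▓▓█        
 █  ▒█▒█░  ▒░▓█▒▒▒▓▒▒█▒▓▓█░░░██▓▓        
█▓█ ▒░░▒▓░░█  ▒▓ ██▒░▓ █░ ▓█ ░           
█▒▒  ░▓▓██ ▓ ▒██▒▒▒▓░█▒▒ ▒▒▒░▓  ▓        
 ░▓░▒░▒▓▒█▓▓░▓░▓ ▓▓ ▓▓▓░ ░░█ ▓██         
                                         
                                         


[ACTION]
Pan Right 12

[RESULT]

▒█▒▒  ▒  ▓██▒░▓ ▒ ▓░▓                    
▓█ ▓░█▒ █▒░█░█▒▒ █▒▓░                    
▓█▒█▓█ █░░▓ ▒▒▒▓▓░ ▒▒                    
 █▒▒██ ▓▒░▒█░░▒░░▓███                    
▓█  ░ ▓▒░▓░ ░ █░▒▒▓░█                    
█▒ ▓░█▒ ▒ ▒▒▒░▒▓▓ ▒░▒                    
 █▓ ▒░ ░██▓▓▒ █░▒▓▒▒▒                    
▒░▒▓██▒░░▒▒▓██ █ █▓░█                    
█▒ ░ ▒▒▒░██░█░█░▓ █░▓                    
▓▓▒█░▓▓▓▒▓ █ ░▓█▓░▓ ▒                    
▓░█░░░ ▓ ░▒▓▓▒▓▒░ ▒█                     
░██ ▒░ █ ▓▓▓█░ ░█ ░▓░                    
 ▒░▓▓▓▒ ░▓██░█▓▓▒█▓░░                    
▒ ▒░░█░ ░▓█░█░ ██  ▓░                    
▒▓ █▓░░▓ ░░ █░▒▓▒▓█░░                    
▒▒█▒█ █▓█▓█▒ ▒░▓▓█░██                    
▓  ▓▓▓▓▒  █▓█▓ ▓█▓▒█▒                    
░█░░▓ █▒░░ ██ ░░▓▒▓▓█                    
░▓█▒▒▒▓▒▒█▒▓▓█░░░██▓▓                    
  ▒▓ ██▒░▓ █░ ▓█ ░                       
 ▒██▒▒▒▓░█▒▒ ▒▒▒░▓  ▓                    
░▓░▓ ▓▓ ▓▓▓░ ░░█ ▓██                     
                                         
                                         


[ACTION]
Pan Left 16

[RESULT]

  ▒▒▒░▓░▓ ░▒▒█▒▒  ▒  ▓██▒░▓ ▒ ▓░▓        
░▓ ▓ ▒░█▓░░▒▓█ ▓░█▒ █▒░█░█▒▒ █▒▓░        
▒░░█▒  ▓█ ░█▓█▒█▓█ █░░▓ ▒▒▒▓▓░ ▒▒        
▓▓░░░██ ▓█░▒ █▒▒██ ▓▒░▒█░░▒░░▓███        
▓ ▒▓▒░▓▓▒▒░█▓█  ░ ▓▒░▓░ ░ █░▒▒▓░█        
  ▓▒▒█▓ █▒  █▒ ▓░█▒ ▒ ▒▒▒░▒▓▓ ▒░▒        
  ▒▒░▓  █▒▓█ █▓ ▒░ ░██▓▓▒ █░▒▓▒▒▒        
 ░▓█▒ ▒ ▒░▒▒▒░▒▓██▒░░▒▒▓██ █ █▓░█        
▒▒░▓▓░█▓▒▒▓▒█▒ ░ ▒▒▒░██░█░█░▓ █░▓        
 ░ ▒▓▓▒░░▒▓ ▓▓▒█░▓▓▓▒▓ █ ░▓█▓░▓ ▒        
▒▓░ ██▓░▓░ ▓▓░█░░░ ▓ ░▒▓▓▒▓▒░ ▒█         
▒▒▓▓░ █▓ ▓  ░██ ▒░ █ ▓▓▓█░ ░█ ░▓░        
▓█ ▓▒░░▒░█▓▒ ▒░▓▓▓▒ ░▓██░█▓▓▒█▓░░        
▓░█░ ██▒█▒█▒▒ ▒░░█░ ░▓█░█░ ██  ▓░        
▒██ ░░█  █▒▓▒▓ █▓░░▓ ░░ █░▒▓▒▓█░░        
  ▓▒ ░▓▓▒▒ █▒▒█▒█ █▓█▓█▒ ▒░▓▓█░██        
▒ ██    ▓ ▓▓▓  ▓▓▓▓▒  █▓█▓ ▓█▓▒█▒        
▒ █ ░▒▓░▒░▒░░█░░▓ █▒░░ ██ ░░▓▒▓▓█        
 █  ▒█▒█░  ▒░▓█▒▒▒▓▒▒█▒▓▓█░░░██▓▓        
█▓█ ▒░░▒▓░░█  ▒▓ ██▒░▓ █░ ▓█ ░           
█▒▒  ░▓▓██ ▓ ▒██▒▒▒▓░█▒▒ ▒▒▒░▓  ▓        
 ░▓░▒░▒▓▒█▓▓░▓░▓ ▓▓ ▓▓▓░ ░░█ ▓██         
                                         
                                         


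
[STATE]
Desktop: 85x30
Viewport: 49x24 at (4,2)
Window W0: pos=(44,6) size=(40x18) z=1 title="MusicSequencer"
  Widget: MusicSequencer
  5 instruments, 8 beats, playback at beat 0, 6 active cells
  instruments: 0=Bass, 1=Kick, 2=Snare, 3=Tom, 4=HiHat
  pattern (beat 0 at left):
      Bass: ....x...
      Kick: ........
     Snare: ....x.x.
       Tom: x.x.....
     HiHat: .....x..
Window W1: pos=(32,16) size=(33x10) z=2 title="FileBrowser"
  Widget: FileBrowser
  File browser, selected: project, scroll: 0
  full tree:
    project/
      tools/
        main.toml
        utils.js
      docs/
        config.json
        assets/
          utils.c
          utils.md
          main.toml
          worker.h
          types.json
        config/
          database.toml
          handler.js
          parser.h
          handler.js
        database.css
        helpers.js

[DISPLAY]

                                                 
                                                 
                                                 
                                                 
                                        ┏━━━━━━━━
                                        ┃ MusicSe
                                        ┠────────
                                        ┃      ▼1
                                        ┃  Bass··
                                        ┃  Kick··
                                        ┃ Snare··
                                        ┃   Tom█·
                                        ┃ HiHat··
                                        ┃        
                            ┏━━━━━━━━━━━━━━━━━━━━
                            ┃ FileBrowser        
                            ┠────────────────────
                            ┃> [-] project/      
                            ┃    [+] tools/      
                            ┃    [+] docs/       
                            ┃                    
                            ┃                    
                            ┃                    
                            ┗━━━━━━━━━━━━━━━━━━━━


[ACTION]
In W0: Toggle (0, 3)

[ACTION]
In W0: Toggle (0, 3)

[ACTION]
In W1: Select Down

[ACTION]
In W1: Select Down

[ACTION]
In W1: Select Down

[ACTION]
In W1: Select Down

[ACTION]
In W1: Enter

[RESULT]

                                                 
                                                 
                                                 
                                                 
                                        ┏━━━━━━━━
                                        ┃ MusicSe
                                        ┠────────
                                        ┃      ▼1
                                        ┃  Bass··
                                        ┃  Kick··
                                        ┃ Snare··
                                        ┃   Tom█·
                                        ┃ HiHat··
                                        ┃        
                            ┏━━━━━━━━━━━━━━━━━━━━
                            ┃ FileBrowser        
                            ┠────────────────────
                            ┃  [-] project/      
                            ┃    [+] tools/      
                            ┃  > [-] docs/       
                            ┃      config.json   
                            ┃      [+] assets/   
                            ┃      [+] config/   
                            ┗━━━━━━━━━━━━━━━━━━━━


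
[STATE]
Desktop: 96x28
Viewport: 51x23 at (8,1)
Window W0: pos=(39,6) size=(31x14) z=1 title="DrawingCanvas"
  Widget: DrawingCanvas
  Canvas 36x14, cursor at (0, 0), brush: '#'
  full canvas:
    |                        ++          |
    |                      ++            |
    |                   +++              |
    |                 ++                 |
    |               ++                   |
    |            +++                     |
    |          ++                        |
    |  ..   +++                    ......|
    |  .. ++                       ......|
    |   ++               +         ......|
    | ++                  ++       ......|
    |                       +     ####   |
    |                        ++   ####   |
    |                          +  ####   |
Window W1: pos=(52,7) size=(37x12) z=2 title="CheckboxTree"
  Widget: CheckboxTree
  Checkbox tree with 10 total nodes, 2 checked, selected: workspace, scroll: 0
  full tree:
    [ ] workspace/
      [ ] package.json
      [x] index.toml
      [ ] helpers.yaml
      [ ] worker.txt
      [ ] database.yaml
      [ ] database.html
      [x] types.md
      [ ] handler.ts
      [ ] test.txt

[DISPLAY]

                                                   
                                                   
                                                   
                                                   
                                                   
                               ┏━━━━━━━━━━━━━━━━━━━
                               ┃ DrawingCanv┏━━━━━━
                               ┠────────────┃ Check
                               ┃+           ┠──────
                               ┃            ┃>[-] w
                               ┃            ┃   [ ]
                               ┃            ┃   [x]
                               ┃            ┃   [ ]
                               ┃            ┃   [ ]
                               ┃          ++┃   [ ]
                               ┃  ..   +++  ┃   [ ]
                               ┃  .. ++     ┃   [x]
                               ┃   ++       ┗━━━━━━
                               ┗━━━━━━━━━━━━━━━━━━━
                                                   
                                                   
                                                   
                                                   


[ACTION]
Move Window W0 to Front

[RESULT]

                                                   
                                                   
                                                   
                                                   
                                                   
                               ┏━━━━━━━━━━━━━━━━━━━
                               ┃ DrawingCanvas     
                               ┠───────────────────
                               ┃+                  
                               ┃                   
                               ┃                   
                               ┃                 ++
                               ┃               ++  
                               ┃            +++    
                               ┃          ++       
                               ┃  ..   +++         
                               ┃  .. ++            
                               ┃   ++              
                               ┗━━━━━━━━━━━━━━━━━━━
                                                   
                                                   
                                                   
                                                   


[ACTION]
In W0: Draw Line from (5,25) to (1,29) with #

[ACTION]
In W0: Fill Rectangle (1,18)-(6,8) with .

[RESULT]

                                                   
                                                   
                                                   
                                                   
                                                   
                               ┏━━━━━━━━━━━━━━━━━━━
                               ┃ DrawingCanvas     
                               ┠───────────────────
                               ┃+                  
                               ┃        ...........
                               ┃        ...........
                               ┃        ...........
                               ┃        ...........
                               ┃        ...........
                               ┃        ...........
                               ┃  ..   +++         
                               ┃  .. ++            
                               ┃   ++              
                               ┗━━━━━━━━━━━━━━━━━━━
                                                   
                                                   
                                                   
                                                   


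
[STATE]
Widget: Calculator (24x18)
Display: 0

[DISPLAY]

                       0
┌───┬───┬───┬───┐       
│ 7 │ 8 │ 9 │ ÷ │       
├───┼───┼───┼───┤       
│ 4 │ 5 │ 6 │ × │       
├───┼───┼───┼───┤       
│ 1 │ 2 │ 3 │ - │       
├───┼───┼───┼───┤       
│ 0 │ . │ = │ + │       
├───┼───┼───┼───┤       
│ C │ MC│ MR│ M+│       
└───┴───┴───┴───┘       
                        
                        
                        
                        
                        
                        


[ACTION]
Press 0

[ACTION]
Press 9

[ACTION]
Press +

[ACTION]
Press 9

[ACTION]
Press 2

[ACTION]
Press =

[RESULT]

                     101
┌───┬───┬───┬───┐       
│ 7 │ 8 │ 9 │ ÷ │       
├───┼───┼───┼───┤       
│ 4 │ 5 │ 6 │ × │       
├───┼───┼───┼───┤       
│ 1 │ 2 │ 3 │ - │       
├───┼───┼───┼───┤       
│ 0 │ . │ = │ + │       
├───┼───┼───┼───┤       
│ C │ MC│ MR│ M+│       
└───┴───┴───┴───┘       
                        
                        
                        
                        
                        
                        


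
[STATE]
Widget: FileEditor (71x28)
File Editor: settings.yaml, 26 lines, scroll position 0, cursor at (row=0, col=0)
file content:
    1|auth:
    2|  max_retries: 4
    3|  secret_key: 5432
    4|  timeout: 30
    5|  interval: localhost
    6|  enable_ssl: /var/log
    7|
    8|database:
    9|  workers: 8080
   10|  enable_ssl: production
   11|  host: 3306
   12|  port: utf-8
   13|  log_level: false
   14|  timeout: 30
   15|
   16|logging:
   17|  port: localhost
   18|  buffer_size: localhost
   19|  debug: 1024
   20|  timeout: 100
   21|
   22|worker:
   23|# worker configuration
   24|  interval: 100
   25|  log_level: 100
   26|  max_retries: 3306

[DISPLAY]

█uth:                                                                 ▲
  max_retries: 4                                                      █
  secret_key: 5432                                                    ░
  timeout: 30                                                         ░
  interval: localhost                                                 ░
  enable_ssl: /var/log                                                ░
                                                                      ░
database:                                                             ░
  workers: 8080                                                       ░
  enable_ssl: production                                              ░
  host: 3306                                                          ░
  port: utf-8                                                         ░
  log_level: false                                                    ░
  timeout: 30                                                         ░
                                                                      ░
logging:                                                              ░
  port: localhost                                                     ░
  buffer_size: localhost                                              ░
  debug: 1024                                                         ░
  timeout: 100                                                        ░
                                                                      ░
worker:                                                               ░
# worker configuration                                                ░
  interval: 100                                                       ░
  log_level: 100                                                      ░
  max_retries: 3306                                                   ░
                                                                      ░
                                                                      ▼


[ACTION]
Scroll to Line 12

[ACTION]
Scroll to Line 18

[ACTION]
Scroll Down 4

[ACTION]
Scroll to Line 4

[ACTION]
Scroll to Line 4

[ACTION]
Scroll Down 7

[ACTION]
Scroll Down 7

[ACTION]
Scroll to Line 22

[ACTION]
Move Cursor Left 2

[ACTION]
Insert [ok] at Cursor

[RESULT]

ok█uth:                                                               ▲
  max_retries: 4                                                      █
  secret_key: 5432                                                    ░
  timeout: 30                                                         ░
  interval: localhost                                                 ░
  enable_ssl: /var/log                                                ░
                                                                      ░
database:                                                             ░
  workers: 8080                                                       ░
  enable_ssl: production                                              ░
  host: 3306                                                          ░
  port: utf-8                                                         ░
  log_level: false                                                    ░
  timeout: 30                                                         ░
                                                                      ░
logging:                                                              ░
  port: localhost                                                     ░
  buffer_size: localhost                                              ░
  debug: 1024                                                         ░
  timeout: 100                                                        ░
                                                                      ░
worker:                                                               ░
# worker configuration                                                ░
  interval: 100                                                       ░
  log_level: 100                                                      ░
  max_retries: 3306                                                   ░
                                                                      ░
                                                                      ▼


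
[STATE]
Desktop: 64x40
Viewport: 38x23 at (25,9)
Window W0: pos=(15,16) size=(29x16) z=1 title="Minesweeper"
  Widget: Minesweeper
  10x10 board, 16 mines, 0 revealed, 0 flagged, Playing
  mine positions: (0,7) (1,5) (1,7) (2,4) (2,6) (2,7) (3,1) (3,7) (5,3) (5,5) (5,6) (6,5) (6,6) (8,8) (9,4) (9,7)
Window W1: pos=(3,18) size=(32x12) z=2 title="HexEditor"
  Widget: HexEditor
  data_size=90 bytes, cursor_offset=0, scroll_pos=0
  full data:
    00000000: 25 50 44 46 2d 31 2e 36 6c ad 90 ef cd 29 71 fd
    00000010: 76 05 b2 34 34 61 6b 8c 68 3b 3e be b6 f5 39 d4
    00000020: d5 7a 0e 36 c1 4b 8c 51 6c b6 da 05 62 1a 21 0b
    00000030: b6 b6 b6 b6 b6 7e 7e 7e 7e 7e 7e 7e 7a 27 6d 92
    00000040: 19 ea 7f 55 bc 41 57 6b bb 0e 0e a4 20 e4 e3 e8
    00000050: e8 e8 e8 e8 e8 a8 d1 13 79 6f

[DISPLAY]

                                      
                                      
                                      
                                      
                                      
                                      
                                      
━━━━━━━━━━━━━━━━━━┓                   
per               ┃                   
━━━━━━━━━┓────────┨                   
         ┃        ┃                   
─────────┨        ┃                   
 2d 31 2e┃        ┃                   
 34 61 6b┃        ┃                   
 c1 4b 8c┃        ┃                   
 b6 7e 7e┃        ┃                   
 bc 41 57┃        ┃                   
 e8 a8 d1┃        ┃                   
         ┃        ┃                   
         ┃        ┃                   
━━━━━━━━━┛        ┃                   
                  ┃                   
━━━━━━━━━━━━━━━━━━┛                   


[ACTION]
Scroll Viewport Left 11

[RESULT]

                                      
                                      
                                      
                                      
                                      
                                      
                                      
 ┏━━━━━━━━━━━━━━━━━━━━━━━━━━━┓        
 ┃ Minesweeper               ┃        
━━━━━━━━━━━━━━━━━━━━┓────────┨        
                    ┃        ┃        
────────────────────┨        ┃        
25 50 44 46 2d 31 2e┃        ┃        
76 05 b2 34 34 61 6b┃        ┃        
d5 7a 0e 36 c1 4b 8c┃        ┃        
b6 b6 b6 b6 b6 7e 7e┃        ┃        
19 ea 7f 55 bc 41 57┃        ┃        
e8 e8 e8 e8 e8 a8 d1┃        ┃        
                    ┃        ┃        
                    ┃        ┃        
━━━━━━━━━━━━━━━━━━━━┛        ┃        
 ┃                           ┃        
 ┗━━━━━━━━━━━━━━━━━━━━━━━━━━━┛        


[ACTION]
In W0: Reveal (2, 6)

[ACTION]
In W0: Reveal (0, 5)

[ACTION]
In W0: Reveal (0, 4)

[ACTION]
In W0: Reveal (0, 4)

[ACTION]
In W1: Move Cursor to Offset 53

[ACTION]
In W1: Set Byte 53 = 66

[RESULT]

                                      
                                      
                                      
                                      
                                      
                                      
                                      
 ┏━━━━━━━━━━━━━━━━━━━━━━━━━━━┓        
 ┃ Minesweeper               ┃        
━━━━━━━━━━━━━━━━━━━━┓────────┨        
                    ┃        ┃        
────────────────────┨        ┃        
25 50 44 46 2d 31 2e┃        ┃        
76 05 b2 34 34 61 6b┃        ┃        
d5 7a 0e 36 c1 4b 8c┃        ┃        
b6 b6 b6 b6 b6 66 7e┃        ┃        
19 ea 7f 55 bc 41 57┃        ┃        
e8 e8 e8 e8 e8 a8 d1┃        ┃        
                    ┃        ┃        
                    ┃        ┃        
━━━━━━━━━━━━━━━━━━━━┛        ┃        
 ┃                           ┃        
 ┗━━━━━━━━━━━━━━━━━━━━━━━━━━━┛        


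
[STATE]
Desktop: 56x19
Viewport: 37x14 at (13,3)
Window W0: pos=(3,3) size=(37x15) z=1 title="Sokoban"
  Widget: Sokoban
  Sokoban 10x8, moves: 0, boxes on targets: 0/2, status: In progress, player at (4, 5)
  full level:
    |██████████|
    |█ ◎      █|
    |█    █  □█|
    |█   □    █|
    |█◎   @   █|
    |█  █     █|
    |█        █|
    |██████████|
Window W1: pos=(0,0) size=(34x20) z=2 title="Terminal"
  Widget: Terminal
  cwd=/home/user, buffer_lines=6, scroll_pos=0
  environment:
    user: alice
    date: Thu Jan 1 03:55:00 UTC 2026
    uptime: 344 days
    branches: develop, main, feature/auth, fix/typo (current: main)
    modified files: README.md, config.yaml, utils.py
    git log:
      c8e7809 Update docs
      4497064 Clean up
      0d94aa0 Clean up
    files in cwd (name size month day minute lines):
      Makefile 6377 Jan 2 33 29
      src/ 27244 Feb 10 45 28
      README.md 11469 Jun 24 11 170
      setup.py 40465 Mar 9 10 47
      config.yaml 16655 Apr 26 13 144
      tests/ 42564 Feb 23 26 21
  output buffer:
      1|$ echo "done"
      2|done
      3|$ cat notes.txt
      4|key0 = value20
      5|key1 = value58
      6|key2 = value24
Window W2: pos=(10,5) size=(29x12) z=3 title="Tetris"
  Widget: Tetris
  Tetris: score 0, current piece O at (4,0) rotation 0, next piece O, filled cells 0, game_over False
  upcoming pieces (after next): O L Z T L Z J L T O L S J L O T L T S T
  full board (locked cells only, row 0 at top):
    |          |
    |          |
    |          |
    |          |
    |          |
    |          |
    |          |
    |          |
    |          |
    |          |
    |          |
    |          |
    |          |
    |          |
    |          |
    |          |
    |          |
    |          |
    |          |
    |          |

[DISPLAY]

"                   ┃━━━━━┓          
                    ┃     ┃          
━━━━━━━━━━━━━━━━━━━━━━━━━┓┨          
etris                    ┃┃          
─────────────────────────┨┃          
        │Next:           ┃┃          
        │▓▓              ┃┃          
        │▓▓              ┃┃          
        │                ┃┃          
        │                ┃┃          
        │                ┃┃          
        │Score:          ┃┃          
        │0               ┃┃          
━━━━━━━━━━━━━━━━━━━━━━━━━┛┃          


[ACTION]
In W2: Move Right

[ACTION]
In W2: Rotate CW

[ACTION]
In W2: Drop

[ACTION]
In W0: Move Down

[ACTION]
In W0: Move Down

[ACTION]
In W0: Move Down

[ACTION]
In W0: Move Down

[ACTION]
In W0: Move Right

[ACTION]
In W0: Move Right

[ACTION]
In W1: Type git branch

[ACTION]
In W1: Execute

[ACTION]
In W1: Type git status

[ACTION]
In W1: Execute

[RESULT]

20                  ┃━━━━━┓          
58                  ┃     ┃          
━━━━━━━━━━━━━━━━━━━━━━━━━┓┨          
etris                    ┃┃          
─────────────────────────┨┃          
        │Next:           ┃┃          
        │▓▓              ┃┃          
        │▓▓              ┃┃          
        │                ┃┃          
        │                ┃┃          
        │                ┃┃          
        │Score:          ┃┃          
        │0               ┃┃          
━━━━━━━━━━━━━━━━━━━━━━━━━┛┃          


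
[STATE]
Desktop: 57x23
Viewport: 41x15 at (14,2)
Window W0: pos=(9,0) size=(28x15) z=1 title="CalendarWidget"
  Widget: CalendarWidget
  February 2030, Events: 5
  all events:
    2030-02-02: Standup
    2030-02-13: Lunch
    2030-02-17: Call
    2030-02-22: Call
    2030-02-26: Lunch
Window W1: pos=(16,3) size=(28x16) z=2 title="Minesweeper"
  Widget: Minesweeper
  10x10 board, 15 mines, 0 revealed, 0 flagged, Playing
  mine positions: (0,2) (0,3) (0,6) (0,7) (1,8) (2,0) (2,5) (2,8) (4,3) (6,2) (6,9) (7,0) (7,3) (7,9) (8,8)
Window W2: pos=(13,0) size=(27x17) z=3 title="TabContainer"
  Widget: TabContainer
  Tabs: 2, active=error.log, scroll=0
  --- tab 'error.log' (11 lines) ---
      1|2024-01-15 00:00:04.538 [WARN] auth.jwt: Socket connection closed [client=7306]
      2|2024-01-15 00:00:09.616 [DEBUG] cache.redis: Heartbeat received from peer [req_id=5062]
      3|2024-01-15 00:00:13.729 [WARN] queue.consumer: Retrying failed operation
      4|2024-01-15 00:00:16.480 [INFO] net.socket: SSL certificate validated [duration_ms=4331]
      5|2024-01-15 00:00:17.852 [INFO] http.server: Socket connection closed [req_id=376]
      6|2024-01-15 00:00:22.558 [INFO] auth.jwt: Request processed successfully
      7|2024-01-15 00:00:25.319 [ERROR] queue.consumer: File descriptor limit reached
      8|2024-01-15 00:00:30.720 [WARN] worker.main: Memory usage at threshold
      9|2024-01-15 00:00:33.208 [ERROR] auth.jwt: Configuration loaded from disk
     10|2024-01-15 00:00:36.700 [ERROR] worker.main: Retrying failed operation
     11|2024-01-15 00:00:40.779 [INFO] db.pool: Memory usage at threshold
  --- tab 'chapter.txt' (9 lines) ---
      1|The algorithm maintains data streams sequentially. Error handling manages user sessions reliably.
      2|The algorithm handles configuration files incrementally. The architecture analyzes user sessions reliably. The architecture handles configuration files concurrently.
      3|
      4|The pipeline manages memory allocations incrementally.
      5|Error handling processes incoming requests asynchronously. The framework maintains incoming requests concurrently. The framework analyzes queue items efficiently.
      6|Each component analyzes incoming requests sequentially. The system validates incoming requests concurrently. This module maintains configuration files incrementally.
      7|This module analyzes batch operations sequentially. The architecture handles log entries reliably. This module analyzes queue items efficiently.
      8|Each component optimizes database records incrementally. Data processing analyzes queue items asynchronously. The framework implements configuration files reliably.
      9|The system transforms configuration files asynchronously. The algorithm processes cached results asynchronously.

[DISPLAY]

─────────────────────────┨               
[error.log]│ chapter.txt ┃━━━┓           
─────────────────────────┃   ┃           
2024-01-15 00:00:04.538 [┃───┨           
2024-01-15 00:00:09.616 [┃   ┃           
2024-01-15 00:00:13.729 [┃   ┃           
2024-01-15 00:00:16.480 [┃   ┃           
2024-01-15 00:00:17.852 [┃   ┃           
2024-01-15 00:00:22.558 [┃   ┃           
2024-01-15 00:00:25.319 [┃   ┃           
2024-01-15 00:00:30.720 [┃   ┃           
2024-01-15 00:00:33.208 [┃   ┃           
2024-01-15 00:00:36.700 [┃   ┃           
2024-01-15 00:00:40.779 [┃   ┃           
━━━━━━━━━━━━━━━━━━━━━━━━━┛   ┃           


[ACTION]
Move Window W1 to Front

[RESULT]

─────────────────────────┨               
[e┏━━━━━━━━━━━━━━━━━━━━━━━━━━┓           
──┃ Minesweeper              ┃           
20┠──────────────────────────┨           
20┃■■■■■■■■■■                ┃           
20┃■■■■■■■■■■                ┃           
20┃■■■■■■■■■■                ┃           
20┃■■■■■■■■■■                ┃           
20┃■■■■■■■■■■                ┃           
20┃■■■■■■■■■■                ┃           
20┃■■■■■■■■■■                ┃           
20┃■■■■■■■■■■                ┃           
20┃■■■■■■■■■■                ┃           
20┃■■■■■■■■■■                ┃           
━━┃                          ┃           


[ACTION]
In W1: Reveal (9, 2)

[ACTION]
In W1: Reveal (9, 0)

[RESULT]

─────────────────────────┨               
[e┏━━━━━━━━━━━━━━━━━━━━━━━━━━┓           
──┃ Minesweeper              ┃           
20┠──────────────────────────┨           
20┃■■■■■■■■■■                ┃           
20┃■■■■■■■■■■                ┃           
20┃■■■■■■■■■■                ┃           
20┃■■■■211111                ┃           
20┃■■■■1                     ┃           
20┃■■■■1   11                ┃           
20┃■■■■1   2■                ┃           
20┃■■■■1  13■                ┃           
20┃11111  1■■                ┃           
20┃       1■■                ┃           
━━┃                          ┃           
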